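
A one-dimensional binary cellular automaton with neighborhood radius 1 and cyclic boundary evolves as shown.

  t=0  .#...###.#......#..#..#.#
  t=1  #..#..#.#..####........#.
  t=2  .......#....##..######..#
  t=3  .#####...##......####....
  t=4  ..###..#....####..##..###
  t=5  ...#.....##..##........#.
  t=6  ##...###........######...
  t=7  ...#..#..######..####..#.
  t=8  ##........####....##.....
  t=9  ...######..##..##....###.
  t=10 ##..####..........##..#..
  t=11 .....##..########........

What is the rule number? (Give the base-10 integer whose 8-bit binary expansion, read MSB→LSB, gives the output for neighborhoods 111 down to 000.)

  nb ###: next=#  (t=0,i=6, bit7=1)
  nb ##.: next=.  (t=0,i=7, bit6=0)
  nb #.#: next=#  (t=0,i=0, bit5=1)
  nb #..: next=.  (t=0,i=2, bit4=0)
  nb .##: next=.  (t=0,i=5, bit3=0)
  nb .#.: next=.  (t=0,i=1, bit2=0)
  nb ..#: next=.  (t=0,i=4, bit1=0)
  nb ...: next=#  (t=0,i=3, bit0=1)
  bits 10100001 = 161

161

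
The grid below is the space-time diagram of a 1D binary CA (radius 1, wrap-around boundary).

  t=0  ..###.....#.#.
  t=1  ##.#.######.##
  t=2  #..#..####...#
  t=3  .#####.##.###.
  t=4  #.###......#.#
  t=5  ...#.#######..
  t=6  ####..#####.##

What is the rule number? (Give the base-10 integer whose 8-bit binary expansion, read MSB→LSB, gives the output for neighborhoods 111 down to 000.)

151

  ### -> #   bit 7 = 1  t=0,i=3
  ##. -> .   bit 6 = 0  t=0,i=4
  #.# -> .   bit 5 = 0  t=0,i=11
  #.. -> #   bit 4 = 1  t=0,i=5
  .## -> .   bit 3 = 0  t=0,i=2
  .#. -> #   bit 2 = 1  t=0,i=10
  ..# -> #   bit 1 = 1  t=0,i=1
  ... -> #   bit 0 = 1  t=0,i=0
  bits 10010111 = 151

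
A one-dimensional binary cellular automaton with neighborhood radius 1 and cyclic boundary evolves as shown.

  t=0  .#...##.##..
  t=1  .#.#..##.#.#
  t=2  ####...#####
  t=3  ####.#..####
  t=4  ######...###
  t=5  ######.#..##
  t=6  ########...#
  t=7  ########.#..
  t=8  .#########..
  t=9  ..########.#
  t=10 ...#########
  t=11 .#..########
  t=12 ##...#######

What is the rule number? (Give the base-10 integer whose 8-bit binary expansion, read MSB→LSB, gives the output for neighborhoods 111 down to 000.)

  ###|#  b7=1 t=2,i=0
  ##.|#  b6=1 t=0,i=6
  #.#|#  b5=1 t=0,i=7
  #..|.  b4=0 t=0,i=2
  .##|.  b3=0 t=0,i=5
  .#.|#  b2=1 t=0,i=1
  ..#|.  b1=0 t=0,i=0
  ...|#  b0=1 t=0,i=3
  bits 11100101 = 229

229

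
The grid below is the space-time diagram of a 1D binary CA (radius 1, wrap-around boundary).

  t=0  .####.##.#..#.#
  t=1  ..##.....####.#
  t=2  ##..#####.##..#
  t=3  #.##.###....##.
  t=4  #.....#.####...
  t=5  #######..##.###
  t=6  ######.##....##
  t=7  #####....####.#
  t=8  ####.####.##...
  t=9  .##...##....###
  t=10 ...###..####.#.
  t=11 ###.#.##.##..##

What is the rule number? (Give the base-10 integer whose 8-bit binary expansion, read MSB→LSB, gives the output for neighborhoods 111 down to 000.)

  ###|#  b7=1 t=0,i=2
  ##.|.  b6=0 t=0,i=4
  #.#|.  b5=0 t=0,i=0
  #..|#  b4=1 t=0,i=10
  .##|.  b3=0 t=0,i=1
  .#.|#  b2=1 t=0,i=9
  ..#|#  b1=1 t=0,i=11
  ...|#  b0=1 t=1,i=5
  bits 10010111 = 151

151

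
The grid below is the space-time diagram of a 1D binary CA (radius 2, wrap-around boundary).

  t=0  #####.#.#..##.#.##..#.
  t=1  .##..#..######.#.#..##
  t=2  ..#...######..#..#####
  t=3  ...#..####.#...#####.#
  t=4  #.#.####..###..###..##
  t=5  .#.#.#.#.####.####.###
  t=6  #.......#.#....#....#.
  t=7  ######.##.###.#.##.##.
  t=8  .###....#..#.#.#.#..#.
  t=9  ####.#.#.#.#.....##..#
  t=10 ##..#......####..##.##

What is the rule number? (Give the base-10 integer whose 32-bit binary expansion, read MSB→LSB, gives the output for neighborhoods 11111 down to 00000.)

2484730853

  [31] ##### => #  t=0,i=2
  [30] ####. => .  t=0,i=3
  [29] ###.# => .  t=0,i=4
  [28] ###.. => #  t=2,i=11
  [27] ##.## => .  t=1,i=0
  [26] ##.#. => #  t=0,i=5
  [25] ##..# => .  t=0,i=18
  [24] ##... => .  t=8,i=4
  [23] #.### => .  t=0,i=0
  [22] #.##. => .  t=0,i=16
  [21] #.#.# => .  t=0,i=6
  [20] #.#.. => #  t=0,i=8
  [19] #..## => #  t=0,i=10
  [18] #..#. => .  t=0,i=19
  [17] #...# => .  t=2,i=4
  [16] #.... => #  t=6,i=2
  [15] .#### => #  t=0,i=1
  [14] .###. => #  t=4,i=11
  [13] .##.# => #  t=0,i=12
  [12] .##.. => #  t=0,i=17
  [11] .#.## => #  t=0,i=15
  [10] .#.#. => .  t=0,i=7
  [9] .#..# => #  t=0,i=9
  [8] .#... => #  t=2,i=3
  [7] ..### => #  t=1,i=8
  [6] ..##. => #  t=0,i=11
  [5] ..#.# => #  t=0,i=20
  [4] ..#.. => .  t=1,i=5
  [3] ...## => .  t=2,i=5
  [2] ...#. => #  t=3,i=2
  [1] ....# => .  t=6,i=6
  [0] ..... => #  t=6,i=3
  bits 10010100000110011111101111100101 = 2484730853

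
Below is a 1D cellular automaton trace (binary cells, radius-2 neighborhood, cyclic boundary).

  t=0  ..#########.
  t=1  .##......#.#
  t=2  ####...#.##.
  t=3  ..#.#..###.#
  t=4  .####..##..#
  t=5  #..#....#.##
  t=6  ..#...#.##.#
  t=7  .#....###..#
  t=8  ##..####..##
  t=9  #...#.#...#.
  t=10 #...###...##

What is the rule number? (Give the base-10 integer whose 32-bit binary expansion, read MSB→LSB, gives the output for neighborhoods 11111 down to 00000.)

  ##### -> .   bit 31 = 0  t=0,i=4
  ####. -> #   bit 30 = 1  t=0,i=9
  ###.# -> .   bit 29 = 0  t=3,i=9
  ###.. -> .   bit 28 = 0  t=0,i=10
  ##.## -> #   bit 27 = 1  t=2,i=11
  ##.#. -> .   bit 26 = 0  t=3,i=10
  ##..# -> .   bit 25 = 0  t=4,i=5
  ##... -> #   bit 24 = 1  t=0,i=11
  #.### -> .   bit 23 = 0  t=2,i=0
  #.##. -> #   bit 22 = 1  t=1,i=1
  #.#.# -> .   bit 21 = 0  t=1,i=11
  #.#.. -> #   bit 20 = 1  t=3,i=4
  #..## -> .   bit 19 = 0  t=3,i=6
  #..#. -> #   bit 18 = 1  t=3,i=1
  #...# -> .   bit 17 = 0  t=0,i=0
  #.... -> .   bit 16 = 0  t=1,i=4
  .#### -> .   bit 15 = 0  t=0,i=3
  .###. -> #   bit 14 = 1  t=3,i=8
  .##.# -> .   bit 13 = 0  t=2,i=10
  .##.. -> #   bit 12 = 1  t=1,i=2
  .#.## -> #   bit 11 = 1  t=1,i=0
  .#.#. -> #   bit 10 = 1  t=1,i=10
  .#..# -> .   bit 9 = 0  t=3,i=0
  .#... -> .   bit 8 = 0  t=5,i=4
  ..### -> #   bit 7 = 1  t=0,i=2
  ..##. -> .   bit 6 = 0  t=4,i=7
  ..#.# -> #   bit 5 = 1  t=1,i=9
  ..#.. -> .   bit 4 = 0  t=5,i=3
  ...## -> #   bit 3 = 1  t=0,i=1
  ...#. -> .   bit 2 = 0  t=1,i=8
  ....# -> #   bit 1 = 1  t=1,i=7
  ..... -> .   bit 0 = 0  t=1,i=5
  bits 01001001010101000101110010101010 = 1230265514

1230265514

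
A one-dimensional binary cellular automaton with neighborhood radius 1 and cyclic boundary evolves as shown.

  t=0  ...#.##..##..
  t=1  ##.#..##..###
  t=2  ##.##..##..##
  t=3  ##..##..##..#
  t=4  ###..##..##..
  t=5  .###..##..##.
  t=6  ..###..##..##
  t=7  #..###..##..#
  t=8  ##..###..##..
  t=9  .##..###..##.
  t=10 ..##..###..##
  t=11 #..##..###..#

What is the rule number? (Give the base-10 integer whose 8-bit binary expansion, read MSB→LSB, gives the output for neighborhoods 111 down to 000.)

  ###|#  b7=1 t=1,i=0
  ##.|#  b6=1 t=0,i=6
  #.#|.  b5=0 t=0,i=4
  #..|#  b4=1 t=0,i=7
  .##|.  b3=0 t=0,i=5
  .#.|#  b2=1 t=0,i=3
  ..#|.  b1=0 t=0,i=2
  ...|#  b0=1 t=0,i=0
  bits 11010101 = 213

213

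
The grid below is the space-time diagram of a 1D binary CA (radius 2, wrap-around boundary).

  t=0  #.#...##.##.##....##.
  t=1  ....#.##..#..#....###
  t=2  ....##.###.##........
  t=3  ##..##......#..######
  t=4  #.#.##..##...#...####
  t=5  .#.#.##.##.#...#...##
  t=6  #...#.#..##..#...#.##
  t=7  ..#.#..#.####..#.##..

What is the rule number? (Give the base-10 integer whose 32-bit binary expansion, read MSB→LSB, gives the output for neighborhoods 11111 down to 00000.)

3322296929

  nb #####: next=#  (t=3,i=17, bit31=1)
  nb ####.: next=#  (t=3,i=0, bit30=1)
  nb ###.#: next=.  (t=2,i=9, bit29=0)
  nb ###..: next=.  (t=1,i=20, bit28=0)
  nb ##.##: next=.  (t=0,i=8, bit27=0)
  nb ##.#.: next=#  (t=0,i=20, bit26=1)
  nb ##..#: next=#  (t=1,i=8, bit25=1)
  nb ##...: next=.  (t=0,i=14, bit24=0)
  nb #.###: next=.  (t=2,i=7, bit23=0)
  nb #.##.: next=.  (t=0,i=9, bit22=0)
  nb #.#.#: next=.  (t=0,i=0, bit21=0)
  nb #.#..: next=.  (t=0,i=2, bit20=0)
  nb #..##: next=.  (t=3,i=3, bit19=0)
  nb #..#.: next=#  (t=1,i=9, bit18=1)
  nb #...#: next=#  (t=0,i=4, bit17=1)
  nb #....: next=.  (t=0,i=15, bit16=0)
  nb .####: next=.  (t=3,i=16, bit15=0)
  nb .###.: next=.  (t=1,i=19, bit14=0)
  nb .##.#: next=#  (t=0,i=7, bit13=1)
  nb .##..: next=#  (t=0,i=13, bit12=1)
  nb .#.##: next=#  (t=1,i=5, bit11=1)
  nb .#.#.: next=.  (t=0,i=1, bit10=0)
  nb .#..#: next=#  (t=1,i=11, bit9=1)
  nb .#...: next=.  (t=0,i=3, bit8=0)
  nb ..###: next=.  (t=1,i=18, bit7=0)
  nb ..##.: next=#  (t=0,i=6, bit6=1)
  nb ..#.#: next=#  (t=1,i=4, bit5=1)
  nb ..#..: next=.  (t=1,i=10, bit4=0)
  nb ...##: next=.  (t=0,i=5, bit3=0)
  nb ...#.: next=.  (t=1,i=3, bit2=0)
  nb ....#: next=.  (t=0,i=16, bit1=0)
  nb .....: next=#  (t=2,i=0, bit0=1)
  bits 11000110000001100011101001100001 = 3322296929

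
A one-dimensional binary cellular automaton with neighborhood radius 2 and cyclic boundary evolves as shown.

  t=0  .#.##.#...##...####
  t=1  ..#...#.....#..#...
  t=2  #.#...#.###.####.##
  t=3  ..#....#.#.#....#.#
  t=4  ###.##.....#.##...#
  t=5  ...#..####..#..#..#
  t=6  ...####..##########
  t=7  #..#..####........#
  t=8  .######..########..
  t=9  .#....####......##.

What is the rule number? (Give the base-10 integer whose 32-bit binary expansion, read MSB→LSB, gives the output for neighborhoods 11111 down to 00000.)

454904467

  ##### -> .   bit 31 = 0  t=6,i=11
  ####. -> .   bit 30 = 0  t=0,i=17
  ###.# -> .   bit 29 = 0  t=0,i=18
  ###.. -> #   bit 28 = 1  t=5,i=9
  ##.## -> #   bit 27 = 1  t=2,i=11
  ##.#. -> .   bit 26 = 0  t=0,i=0
  ##..# -> #   bit 25 = 1  t=5,i=10
  ##... -> #   bit 24 = 1  t=0,i=12
  #.### -> .   bit 23 = 0  t=2,i=8
  #.##. -> .   bit 22 = 0  t=0,i=3
  #.#.# -> .   bit 21 = 0  t=0,i=1
  #.#.. -> #   bit 20 = 1  t=0,i=6
  #..## -> #   bit 19 = 1  t=5,i=5
  #..#. -> #   bit 18 = 1  t=1,i=14
  #...# -> .   bit 17 = 0  t=0,i=8
  #.... -> #   bit 16 = 1  t=1,i=8
  .#### -> .   bit 15 = 0  t=0,i=16
  .###. -> #   bit 14 = 1  t=2,i=9
  .##.# -> .   bit 13 = 0  t=0,i=4
  .##.. -> .   bit 12 = 0  t=0,i=11
  .#.## -> #   bit 11 = 1  t=0,i=2
  .#.#. -> .   bit 10 = 0  t=3,i=8
  .#..# -> #   bit 9 = 1  t=1,i=13
  .#... -> .   bit 8 = 0  t=0,i=7
  ..### -> #   bit 7 = 1  t=0,i=15
  ..##. -> .   bit 6 = 0  t=0,i=10
  ..#.# -> .   bit 5 = 0  t=2,i=6
  ..#.. -> #   bit 4 = 1  t=1,i=2
  ...## -> .   bit 3 = 0  t=0,i=9
  ...#. -> .   bit 2 = 0  t=1,i=1
  ....# -> #   bit 1 = 1  t=1,i=0
  ..... -> #   bit 0 = 1  t=1,i=9
  bits 00011011000111010100101010010011 = 454904467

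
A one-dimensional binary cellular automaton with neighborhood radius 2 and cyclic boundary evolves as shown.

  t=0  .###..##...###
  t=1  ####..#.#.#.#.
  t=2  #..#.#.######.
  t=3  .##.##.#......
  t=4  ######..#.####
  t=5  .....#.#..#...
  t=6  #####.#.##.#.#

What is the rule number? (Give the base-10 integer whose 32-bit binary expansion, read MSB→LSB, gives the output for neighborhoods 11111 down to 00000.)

434399055

  nb #####: next=.  (t=2,i=9, bit31=0)
  nb ####.: next=.  (t=1,i=2, bit30=0)
  nb ###.#: next=.  (t=0,i=13, bit29=0)
  nb ###..: next=#  (t=0,i=3, bit28=1)
  nb ##.##: next=#  (t=0,i=0, bit27=1)
  nb ##.#.: next=.  (t=2,i=13, bit26=0)
  nb ##..#: next=.  (t=0,i=4, bit25=0)
  nb ##...: next=#  (t=0,i=8, bit24=1)
  nb #.###: next=#  (t=0,i=1, bit23=1)
  nb #.##.: next=#  (t=3,i=4, bit22=1)
  nb #.#.#: next=#  (t=1,i=8, bit21=1)
  nb #.#..: next=.  (t=2,i=0, bit20=0)
  nb #..##: next=.  (t=0,i=5, bit19=0)
  nb #..#.: next=#  (t=1,i=5, bit18=1)
  nb #...#: next=.  (t=0,i=9, bit17=0)
  nb #....: next=.  (t=3,i=9, bit16=0)
  nb .####: next=.  (t=1,i=1, bit15=0)
  nb .###.: next=#  (t=0,i=2, bit14=1)
  nb .##.#: next=#  (t=3,i=2, bit13=1)
  nb .##..: next=.  (t=0,i=7, bit12=0)
  nb .#.##: next=.  (t=1,i=13, bit11=0)
  nb .#.#.: next=#  (t=1,i=7, bit10=1)
  nb .#..#: next=#  (t=2,i=1, bit9=1)
  nb .#...: next=#  (t=3,i=8, bit8=1)
  nb ..###: next=.  (t=0,i=11, bit7=0)
  nb ..##.: next=#  (t=0,i=6, bit6=1)
  nb ..#.#: next=.  (t=1,i=6, bit5=0)
  nb ..#..: next=.  (t=5,i=10, bit4=0)
  nb ...##: next=#  (t=0,i=10, bit3=1)
  nb ...#.: next=#  (t=5,i=4, bit2=1)
  nb ....#: next=#  (t=3,i=13, bit1=1)
  nb .....: next=#  (t=3,i=10, bit0=1)
  bits 00011001111001000110011101001111 = 434399055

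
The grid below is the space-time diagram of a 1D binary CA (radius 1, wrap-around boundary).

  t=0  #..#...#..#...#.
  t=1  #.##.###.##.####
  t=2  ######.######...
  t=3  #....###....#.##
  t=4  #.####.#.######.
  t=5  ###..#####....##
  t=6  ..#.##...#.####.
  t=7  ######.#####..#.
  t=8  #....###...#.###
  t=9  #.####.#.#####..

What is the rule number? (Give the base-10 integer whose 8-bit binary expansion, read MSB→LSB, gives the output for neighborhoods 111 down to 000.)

  [7] ### => .  t=1,i=6
  [6] ##. => #  t=1,i=0
  [5] #.# => #  t=0,i=15
  [4] #.. => .  t=0,i=1
  [3] .## => #  t=1,i=2
  [2] .#. => #  t=0,i=0
  [1] ..# => #  t=0,i=2
  [0] ... => #  t=0,i=5
  bits 01101111 = 111

111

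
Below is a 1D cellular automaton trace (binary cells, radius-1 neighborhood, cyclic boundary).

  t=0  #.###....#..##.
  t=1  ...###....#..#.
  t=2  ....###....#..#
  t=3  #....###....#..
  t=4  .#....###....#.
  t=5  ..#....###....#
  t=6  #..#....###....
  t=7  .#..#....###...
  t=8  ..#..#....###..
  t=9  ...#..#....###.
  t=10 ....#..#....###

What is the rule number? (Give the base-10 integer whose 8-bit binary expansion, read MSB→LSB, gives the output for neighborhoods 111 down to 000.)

  ###|#  b7=1 t=0,i=3
  ##.|#  b6=1 t=0,i=4
  #.#|.  b5=0 t=0,i=1
  #..|#  b4=1 t=0,i=5
  .##|.  b3=0 t=0,i=2
  .#.|.  b2=0 t=0,i=0
  ..#|.  b1=0 t=0,i=8
  ...|.  b0=0 t=0,i=6
  bits 11010000 = 208

208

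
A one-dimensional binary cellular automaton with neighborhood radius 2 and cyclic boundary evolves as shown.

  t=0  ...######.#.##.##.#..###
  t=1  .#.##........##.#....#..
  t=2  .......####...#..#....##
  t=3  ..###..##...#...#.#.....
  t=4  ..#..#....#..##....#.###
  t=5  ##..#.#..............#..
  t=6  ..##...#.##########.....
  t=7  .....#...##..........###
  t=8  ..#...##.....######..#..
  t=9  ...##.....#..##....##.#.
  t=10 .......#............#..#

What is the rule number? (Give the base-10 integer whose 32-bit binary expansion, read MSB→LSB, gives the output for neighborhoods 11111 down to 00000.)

176595329

  ##### -> .   bit 31 = 0  t=0,i=5
  ####. -> .   bit 30 = 0  t=0,i=7
  ###.# -> .   bit 29 = 0  t=0,i=8
  ###.. -> .   bit 28 = 0  t=0,i=23
  ##.## -> #   bit 27 = 1  t=0,i=14
  ##.#. -> .   bit 26 = 0  t=0,i=9
  ##..# -> #   bit 25 = 1  t=3,i=5
  ##... -> .   bit 24 = 0  t=0,i=0
  #.### -> #   bit 23 = 1  t=4,i=21
  #.##. -> .   bit 22 = 0  t=0,i=12
  #.#.# -> .   bit 21 = 0  t=0,i=10
  #.#.. -> .   bit 20 = 0  t=0,i=18
  #..## -> .   bit 19 = 0  t=0,i=20
  #..#. -> #   bit 18 = 1  t=2,i=16
  #...# -> #   bit 17 = 1  t=0,i=1
  #.... -> .   bit 16 = 0  t=1,i=6
  .#### -> #   bit 15 = 1  t=0,i=4
  .###. -> .   bit 14 = 0  t=0,i=22
  .##.# -> #   bit 13 = 1  t=0,i=13
  .##.. -> .   bit 12 = 0  t=1,i=4
  .#.## -> .   bit 11 = 0  t=0,i=11
  .#.#. -> .   bit 10 = 0  t=3,i=17
  .#..# -> .   bit 9 = 0  t=0,i=19
  .#... -> #   bit 8 = 1  t=1,i=17
  ..### -> #   bit 7 = 1  t=0,i=3
  ..##. -> .   bit 6 = 0  t=1,i=13
  ..#.# -> .   bit 5 = 0  t=1,i=1
  ..#.. -> .   bit 4 = 0  t=1,i=21
  ...## -> .   bit 3 = 0  t=0,i=2
  ...#. -> .   bit 2 = 0  t=1,i=0
  ....# -> .   bit 1 = 0  t=1,i=11
  ..... -> #   bit 0 = 1  t=1,i=7
  bits 00001010100001101010000110000001 = 176595329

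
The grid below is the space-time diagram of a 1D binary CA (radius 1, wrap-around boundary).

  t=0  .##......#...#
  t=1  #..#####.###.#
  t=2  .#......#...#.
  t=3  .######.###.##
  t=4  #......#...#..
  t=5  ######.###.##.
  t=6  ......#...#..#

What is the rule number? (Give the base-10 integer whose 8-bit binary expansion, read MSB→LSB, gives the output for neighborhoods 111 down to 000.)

53

  nb ###: next=.  (t=1,i=4, bit7=0)
  nb ##.: next=.  (t=0,i=2, bit6=0)
  nb #.#: next=#  (t=0,i=0, bit5=1)
  nb #..: next=#  (t=0,i=3, bit4=1)
  nb .##: next=.  (t=0,i=1, bit3=0)
  nb .#.: next=#  (t=0,i=9, bit2=1)
  nb ..#: next=.  (t=0,i=8, bit1=0)
  nb ...: next=#  (t=0,i=4, bit0=1)
  bits 00110101 = 53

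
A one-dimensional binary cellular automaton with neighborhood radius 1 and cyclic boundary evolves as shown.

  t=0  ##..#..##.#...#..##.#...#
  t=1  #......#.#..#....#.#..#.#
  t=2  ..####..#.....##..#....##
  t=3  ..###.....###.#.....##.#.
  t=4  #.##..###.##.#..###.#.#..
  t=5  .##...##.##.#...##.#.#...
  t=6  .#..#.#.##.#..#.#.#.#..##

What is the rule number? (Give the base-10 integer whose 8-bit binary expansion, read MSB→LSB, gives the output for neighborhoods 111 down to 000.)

169

  [7] ### => #  t=0,i=0
  [6] ##. => .  t=0,i=1
  [5] #.# => #  t=0,i=9
  [4] #.. => .  t=0,i=2
  [3] .## => #  t=0,i=7
  [2] .#. => .  t=0,i=4
  [1] ..# => .  t=0,i=3
  [0] ... => #  t=0,i=12
  bits 10101001 = 169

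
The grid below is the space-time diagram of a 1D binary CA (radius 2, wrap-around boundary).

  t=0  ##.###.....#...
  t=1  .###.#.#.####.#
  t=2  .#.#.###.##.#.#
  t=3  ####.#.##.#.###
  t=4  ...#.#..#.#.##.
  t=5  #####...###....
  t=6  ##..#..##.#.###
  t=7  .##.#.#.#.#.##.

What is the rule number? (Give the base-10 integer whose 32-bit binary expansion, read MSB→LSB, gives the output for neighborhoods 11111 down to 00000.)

  nb #####: next=.  (t=3,i=0, bit31=0)
  nb ####.: next=.  (t=1,i=11, bit30=0)
  nb ###.#: next=#  (t=1,i=3, bit29=1)
  nb ###..: next=#  (t=0,i=5, bit28=1)
  nb ##.##: next=#  (t=0,i=2, bit27=1)
  nb ##.#.: next=.  (t=1,i=4, bit26=0)
  nb ##..#: next=#  (t=6,i=2, bit25=1)
  nb ##...: next=.  (t=0,i=6, bit24=0)
  nb #.###: next=#  (t=0,i=3, bit23=1)
  nb #.##.: next=.  (t=2,i=9, bit22=0)
  nb #.#.#: next=#  (t=1,i=5, bit21=1)
  nb #.#..: next=.  (t=4,i=5, bit20=0)
  nb #..##: next=#  (t=6,i=6, bit19=1)
  nb #..#.: next=.  (t=4,i=7, bit18=0)
  nb #...#: next=.  (t=0,i=13, bit17=0)
  nb #....: next=#  (t=0,i=7, bit16=1)
  nb .####: next=#  (t=1,i=10, bit15=1)
  nb .###.: next=.  (t=0,i=4, bit14=0)
  nb .##.#: next=#  (t=0,i=1, bit13=1)
  nb .##..: next=.  (t=4,i=13, bit12=0)
  nb .#.##: next=.  (t=1,i=0, bit11=0)
  nb .#.#.: next=#  (t=1,i=6, bit10=1)
  nb .#..#: next=.  (t=4,i=6, bit9=0)
  nb .#...: next=#  (t=0,i=12, bit8=1)
  nb ..###: next=#  (t=5,i=0, bit7=1)
  nb ..##.: next=.  (t=0,i=0, bit6=0)
  nb ..#.#: next=#  (t=4,i=3, bit5=1)
  nb ..#..: next=#  (t=0,i=11, bit4=1)
  nb ...##: next=#  (t=0,i=14, bit3=1)
  nb ...#.: next=#  (t=0,i=10, bit2=1)
  nb ....#: next=#  (t=0,i=9, bit1=1)
  nb .....: next=.  (t=0,i=8, bit0=0)
  bits 00111010101010011010010110111110 = 984196542

984196542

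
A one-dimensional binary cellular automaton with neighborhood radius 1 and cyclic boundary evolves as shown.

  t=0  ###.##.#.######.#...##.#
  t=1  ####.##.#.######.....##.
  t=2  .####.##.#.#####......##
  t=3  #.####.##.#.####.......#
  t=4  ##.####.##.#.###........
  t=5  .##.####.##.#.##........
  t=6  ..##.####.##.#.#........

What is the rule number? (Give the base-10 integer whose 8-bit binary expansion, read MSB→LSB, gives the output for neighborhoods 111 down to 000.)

224

  nb ###: next=#  (t=0,i=0, bit7=1)
  nb ##.: next=#  (t=0,i=2, bit6=1)
  nb #.#: next=#  (t=0,i=3, bit5=1)
  nb #..: next=.  (t=0,i=17, bit4=0)
  nb .##: next=.  (t=0,i=4, bit3=0)
  nb .#.: next=.  (t=0,i=7, bit2=0)
  nb ..#: next=.  (t=0,i=19, bit1=0)
  nb ...: next=.  (t=0,i=18, bit0=0)
  bits 11100000 = 224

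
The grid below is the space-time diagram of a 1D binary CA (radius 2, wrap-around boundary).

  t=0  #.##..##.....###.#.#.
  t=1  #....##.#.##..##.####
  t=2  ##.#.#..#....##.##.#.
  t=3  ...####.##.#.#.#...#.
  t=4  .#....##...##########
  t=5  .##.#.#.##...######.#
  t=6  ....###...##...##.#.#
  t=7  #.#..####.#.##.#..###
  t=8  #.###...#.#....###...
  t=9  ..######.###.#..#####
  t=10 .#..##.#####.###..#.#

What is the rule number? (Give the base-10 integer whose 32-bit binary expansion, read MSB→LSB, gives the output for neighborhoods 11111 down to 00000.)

  nb #####: next=#  (t=1,i=19, bit31=1)
  nb ####.: next=.  (t=1,i=20, bit30=0)
  nb ###.#: next=#  (t=0,i=15, bit29=1)
  nb ###..: next=#  (t=1,i=0, bit28=1)
  nb ##.##: next=#  (t=1,i=16, bit27=1)
  nb ##.#.: next=.  (t=0,i=16, bit26=0)
  nb ##..#: next=.  (t=0,i=4, bit25=0)
  nb ##...: next=#  (t=0,i=8, bit24=1)
  nb #.###: next=#  (t=1,i=17, bit23=1)
  nb #.##.: next=.  (t=0,i=2, bit22=0)
  nb #.#.#: next=#  (t=0,i=0, bit21=1)
  nb #.#..: next=#  (t=2,i=5, bit20=1)
  nb #..##: next=#  (t=0,i=5, bit19=1)
  nb #..#.: next=.  (t=2,i=7, bit18=0)
  nb #...#: next=#  (t=3,i=17, bit17=1)
  nb #....: next=.  (t=0,i=9, bit16=0)
  nb .####: next=.  (t=1,i=18, bit15=0)
  nb .###.: next=#  (t=0,i=14, bit14=1)
  nb .##.#: next=.  (t=1,i=6, bit13=0)
  nb .##..: next=.  (t=0,i=3, bit12=0)
  nb .#.##: next=.  (t=0,i=1, bit11=0)
  nb .#.#.: next=#  (t=0,i=18, bit10=1)
  nb .#..#: next=#  (t=2,i=6, bit9=1)
  nb .#...: next=#  (t=2,i=9, bit8=1)
  nb ..###: next=.  (t=0,i=13, bit7=0)
  nb ..##.: next=#  (t=0,i=6, bit6=1)
  nb ..#.#: next=.  (t=8,i=0, bit5=0)
  nb ..#..: next=#  (t=2,i=8, bit4=1)
  nb ...##: next=.  (t=0,i=12, bit3=0)
  nb ...#.: next=#  (t=3,i=18, bit2=1)
  nb ....#: next=#  (t=0,i=11, bit1=1)
  nb .....: next=#  (t=0,i=10, bit0=1)
  bits 10111001101110100100011101010111 = 3115992919

3115992919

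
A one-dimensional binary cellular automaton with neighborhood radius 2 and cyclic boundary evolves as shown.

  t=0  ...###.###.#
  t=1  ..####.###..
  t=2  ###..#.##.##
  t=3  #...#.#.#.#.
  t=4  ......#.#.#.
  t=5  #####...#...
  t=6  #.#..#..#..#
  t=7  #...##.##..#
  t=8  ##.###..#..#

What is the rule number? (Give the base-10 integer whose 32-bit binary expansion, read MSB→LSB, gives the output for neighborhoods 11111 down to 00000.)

2711976155

  #####|#  b31=1 t=2,i=0
  ####.|.  b30=0 t=1,i=4
  ###.#|#  b29=1 t=0,i=5
  ###..|.  b28=0 t=1,i=9
  ##.##|.  b27=0 t=0,i=6
  ##.#.|.  b26=0 t=0,i=10
  ##..#|.  b25=0 t=2,i=3
  ##...|#  b24=1 t=1,i=10
  #.###|#  b23=1 t=0,i=7
  #.##.|.  b22=0 t=2,i=7
  #.#.#|#  b21=1 t=3,i=6
  #.#..|.  b20=0 t=0,i=11
  #..##|.  b19=0 t=6,i=10
  #..#.|#  b18=1 t=2,i=4
  #...#|.  b17=0 t=0,i=1
  #....|#  b16=1 t=1,i=11
  .####|.  b15=0 t=1,i=3
  .###.|#  b14=1 t=0,i=4
  .##.#|#  b13=1 t=2,i=8
  .##..|#  b12=1 t=7,i=0
  .#.##|#  b11=1 t=2,i=6
  .#.#.|.  b10=0 t=3,i=5
  .#..#|.  b9=0 t=6,i=3
  .#...|.  b8=0 t=0,i=0
  ..###|#  b7=1 t=0,i=3
  ..##.|#  b6=1 t=6,i=11
  ..#.#|.  b5=0 t=2,i=5
  ..#..|#  b4=1 t=5,i=8
  ...##|#  b3=1 t=0,i=2
  ...#.|.  b2=0 t=3,i=3
  ....#|#  b1=1 t=1,i=0
  .....|#  b0=1 t=4,i=1
  bits 10100001101001010111100011011011 = 2711976155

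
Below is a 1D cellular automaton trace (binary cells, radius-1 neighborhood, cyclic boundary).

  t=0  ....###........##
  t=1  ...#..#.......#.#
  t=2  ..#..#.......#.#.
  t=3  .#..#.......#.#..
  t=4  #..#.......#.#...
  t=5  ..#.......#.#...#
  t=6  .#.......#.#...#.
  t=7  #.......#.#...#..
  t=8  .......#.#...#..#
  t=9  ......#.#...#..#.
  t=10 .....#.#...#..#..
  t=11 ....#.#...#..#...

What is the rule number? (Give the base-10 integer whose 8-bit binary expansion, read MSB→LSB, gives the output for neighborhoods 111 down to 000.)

  ###|.  b7=0 t=0,i=5
  ##.|#  b6=1 t=0,i=6
  #.#|#  b5=1 t=1,i=15
  #..|.  b4=0 t=0,i=0
  .##|.  b3=0 t=0,i=4
  .#.|.  b2=0 t=1,i=3
  ..#|#  b1=1 t=0,i=3
  ...|.  b0=0 t=0,i=1
  bits 01100010 = 98

98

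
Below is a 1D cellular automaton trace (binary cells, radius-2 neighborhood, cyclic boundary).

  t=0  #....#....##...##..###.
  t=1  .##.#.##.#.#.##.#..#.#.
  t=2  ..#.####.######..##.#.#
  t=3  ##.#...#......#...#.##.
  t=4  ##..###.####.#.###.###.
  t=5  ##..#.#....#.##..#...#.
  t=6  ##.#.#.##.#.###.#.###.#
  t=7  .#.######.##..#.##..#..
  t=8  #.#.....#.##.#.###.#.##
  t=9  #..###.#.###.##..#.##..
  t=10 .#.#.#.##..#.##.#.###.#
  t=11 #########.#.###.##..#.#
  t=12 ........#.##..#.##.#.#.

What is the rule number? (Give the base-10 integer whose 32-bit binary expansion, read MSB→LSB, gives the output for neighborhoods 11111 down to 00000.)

  ##### -> .   bit 31 = 0  t=2,i=11
  ####. -> .   bit 30 = 0  t=2,i=6
  ###.# -> #   bit 29 = 1  t=0,i=21
  ###.. -> #   bit 28 = 1  t=2,i=14
  ##.## -> .   bit 27 = 0  t=2,i=8
  ##.#. -> .   bit 26 = 0  t=0,i=22
  ##..# -> .   bit 25 = 0  t=0,i=17
  ##... -> .   bit 24 = 0  t=0,i=12
  #.### -> .   bit 23 = 0  t=2,i=4
  #.##. -> #   bit 22 = 1  t=1,i=6
  #.#.# -> #   bit 21 = 1  t=1,i=4
  #.#.. -> .   bit 20 = 0  t=0,i=0
  #..## -> .   bit 19 = 0  t=0,i=18
  #..#. -> #   bit 18 = 1  t=1,i=18
  #...# -> #   bit 17 = 1  t=0,i=13
  #.... -> #   bit 16 = 1  t=0,i=2
  .#### -> .   bit 15 = 0  t=2,i=5
  .###. -> .   bit 14 = 0  t=0,i=20
  .##.# -> #   bit 13 = 1  t=1,i=2
  .##.. -> #   bit 12 = 1  t=0,i=11
  .#.## -> #   bit 11 = 1  t=1,i=5
  .#.#. -> #   bit 10 = 1  t=1,i=10
  .#..# -> #   bit 9 = 1  t=1,i=17
  .#... -> #   bit 8 = 1  t=0,i=1
  ..### -> #   bit 7 = 1  t=0,i=19
  ..##. -> .   bit 6 = 0  t=0,i=10
  ..#.# -> .   bit 5 = 0  t=1,i=19
  ..#.. -> .   bit 4 = 0  t=0,i=5
  ...## -> #   bit 3 = 1  t=0,i=9
  ...#. -> #   bit 2 = 1  t=0,i=4
  ....# -> .   bit 1 = 0  t=0,i=3
  ..... -> #   bit 0 = 1  t=3,i=10
  bits 00110000011001110011111110001101 = 812072845

812072845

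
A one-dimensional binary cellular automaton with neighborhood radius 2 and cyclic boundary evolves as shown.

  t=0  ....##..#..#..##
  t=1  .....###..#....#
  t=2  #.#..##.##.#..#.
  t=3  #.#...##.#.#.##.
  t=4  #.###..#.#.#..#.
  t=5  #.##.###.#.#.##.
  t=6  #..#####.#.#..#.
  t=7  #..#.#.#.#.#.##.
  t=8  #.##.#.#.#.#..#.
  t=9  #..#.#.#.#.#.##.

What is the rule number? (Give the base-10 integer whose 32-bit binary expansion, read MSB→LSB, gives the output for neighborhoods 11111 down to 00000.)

2864083365

  #####|#  b31=1 t=6,i=5
  ####.|.  b30=0 t=6,i=6
  ###.#|#  b29=1 t=5,i=7
  ###..|.  b28=0 t=1,i=7
  ##.##|#  b27=1 t=2,i=7
  ##.#.|.  b26=0 t=2,i=10
  ##..#|#  b25=1 t=0,i=6
  ##...|.  b24=0 t=0,i=0
  #.###|#  b23=1 t=4,i=2
  #.##.|.  b22=0 t=2,i=8
  #.#.#|#  b21=1 t=2,i=0
  #.#..|#  b20=1 t=2,i=2
  #..##|.  b19=0 t=0,i=13
  #..#.|#  b18=1 t=0,i=7
  #...#|#  b17=1 t=3,i=4
  #....|.  b16=0 t=0,i=1
  .####|.  b15=0 t=6,i=4
  .###.|#  b14=1 t=1,i=6
  .##.#|#  b13=1 t=2,i=6
  .##..|#  b12=1 t=0,i=5
  .#.##|.  b11=0 t=3,i=12
  .#.#.|.  b10=0 t=2,i=1
  .#..#|.  b9=0 t=0,i=9
  .#...|#  b8=1 t=1,i=0
  ..###|#  b7=1 t=1,i=5
  ..##.|.  b6=0 t=0,i=4
  ..#.#|#  b5=1 t=2,i=14
  ..#..|.  b4=0 t=0,i=8
  ...##|.  b3=0 t=0,i=3
  ...#.|#  b2=1 t=1,i=14
  ....#|.  b1=0 t=0,i=2
  .....|#  b0=1 t=1,i=2
  bits 10101010101101100111000110100101 = 2864083365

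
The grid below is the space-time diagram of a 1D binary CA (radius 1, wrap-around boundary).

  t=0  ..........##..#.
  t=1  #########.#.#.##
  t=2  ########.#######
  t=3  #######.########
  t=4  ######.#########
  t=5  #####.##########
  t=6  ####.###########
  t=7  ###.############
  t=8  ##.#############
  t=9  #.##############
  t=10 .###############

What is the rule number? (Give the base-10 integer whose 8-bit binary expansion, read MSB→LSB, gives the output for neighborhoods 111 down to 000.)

  nb ###: next=#  (t=1,i=0, bit7=1)
  nb ##.: next=.  (t=0,i=11, bit6=0)
  nb #.#: next=#  (t=1,i=9, bit5=1)
  nb #..: next=#  (t=0,i=12, bit4=1)
  nb .##: next=#  (t=0,i=10, bit3=1)
  nb .#.: next=#  (t=0,i=14, bit2=1)
  nb ..#: next=.  (t=0,i=9, bit1=0)
  nb ...: next=#  (t=0,i=0, bit0=1)
  bits 10111101 = 189

189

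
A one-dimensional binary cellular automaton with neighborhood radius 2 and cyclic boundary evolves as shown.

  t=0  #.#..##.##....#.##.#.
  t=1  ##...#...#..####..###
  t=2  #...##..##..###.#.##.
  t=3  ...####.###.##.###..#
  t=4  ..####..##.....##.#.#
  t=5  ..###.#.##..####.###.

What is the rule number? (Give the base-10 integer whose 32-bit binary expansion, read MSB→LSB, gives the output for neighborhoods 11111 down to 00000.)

  #####|.  b31=0 t=1,i=20
  ####.|#  b30=1 t=1,i=0
  ###.#|.  b29=0 t=2,i=14
  ###..|.  b28=0 t=1,i=1
  ##.##|.  b27=0 t=0,i=7
  ##.#.|#  b26=1 t=0,i=18
  ##..#|#  b25=1 t=1,i=16
  ##...|.  b24=0 t=0,i=10
  #.###|#  b23=1 t=3,i=8
  #.##.|.  b22=0 t=0,i=8
  #.#.#|#  b21=1 t=0,i=0
  #.#..|.  b20=0 t=0,i=2
  #..##|.  b19=0 t=0,i=4
  #..#.|.  b18=0 t=3,i=19
  #...#|.  b17=0 t=1,i=3
  #....|.  b16=0 t=0,i=11
  .####|#  b15=1 t=1,i=13
  .###.|#  b14=1 t=2,i=13
  .##.#|.  b13=0 t=0,i=6
  .##..|#  b12=1 t=0,i=9
  .#.##|#  b11=1 t=0,i=15
  .#.#.|#  b10=1 t=0,i=1
  .#..#|.  b9=0 t=0,i=3
  .#...|.  b8=0 t=1,i=6
  ..###|#  b7=1 t=1,i=12
  ..##.|#  b6=1 t=0,i=5
  ..#.#|#  b5=1 t=0,i=14
  ..#..|#  b4=1 t=1,i=5
  ...##|#  b3=1 t=2,i=3
  ...#.|#  b2=1 t=0,i=13
  ....#|#  b1=1 t=0,i=12
  .....|#  b0=1 t=4,i=12
  bits 01000110101000001101110011111111 = 1184947455

1184947455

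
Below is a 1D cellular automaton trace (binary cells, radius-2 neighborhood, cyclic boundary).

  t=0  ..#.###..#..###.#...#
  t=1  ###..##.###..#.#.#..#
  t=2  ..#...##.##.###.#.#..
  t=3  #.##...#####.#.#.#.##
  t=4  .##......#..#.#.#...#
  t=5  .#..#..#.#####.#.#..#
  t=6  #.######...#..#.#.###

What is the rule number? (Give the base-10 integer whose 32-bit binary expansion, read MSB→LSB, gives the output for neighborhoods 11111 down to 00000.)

2621794098

  ##### -> #   bit 31 = 1  t=3,i=9
  ####. -> .   bit 30 = 0  t=1,i=1
  ###.# -> .   bit 29 = 0  t=0,i=14
  ###.. -> #   bit 28 = 1  t=0,i=6
  ##.## -> #   bit 27 = 1  t=1,i=7
  ##.#. -> #   bit 26 = 1  t=0,i=15
  ##..# -> .   bit 25 = 0  t=0,i=7
  ##... -> .   bit 24 = 0  t=3,i=4
  #.### -> .   bit 23 = 0  t=0,i=4
  #.##. -> #   bit 22 = 1  t=2,i=9
  #.#.# -> .   bit 21 = 0  t=1,i=15
  #.#.. -> .   bit 20 = 0  t=0,i=16
  #..## -> .   bit 19 = 0  t=0,i=11
  #..#. -> #   bit 18 = 1  t=0,i=1
  #...# -> .   bit 17 = 0  t=0,i=18
  #.... -> #   bit 16 = 1  t=2,i=20
  .#### -> .   bit 15 = 0  t=1,i=0
  .###. -> #   bit 14 = 1  t=0,i=5
  .##.# -> #   bit 13 = 1  t=1,i=6
  .##.. -> .   bit 12 = 0  t=3,i=3
  .#.## -> .   bit 11 = 0  t=0,i=3
  .#.#. -> #   bit 10 = 1  t=1,i=14
  .#..# -> #   bit 9 = 1  t=0,i=0
  .#... -> #   bit 8 = 1  t=0,i=17
  ..### -> .   bit 7 = 0  t=0,i=12
  ..##. -> .   bit 6 = 0  t=1,i=5
  ..#.# -> #   bit 5 = 1  t=0,i=2
  ..#.. -> #   bit 4 = 1  t=0,i=9
  ...## -> .   bit 3 = 0  t=2,i=5
  ...#. -> .   bit 2 = 0  t=0,i=19
  ....# -> #   bit 1 = 1  t=2,i=0
  ..... -> .   bit 0 = 0  t=4,i=5
  bits 10011100010001010110011100110010 = 2621794098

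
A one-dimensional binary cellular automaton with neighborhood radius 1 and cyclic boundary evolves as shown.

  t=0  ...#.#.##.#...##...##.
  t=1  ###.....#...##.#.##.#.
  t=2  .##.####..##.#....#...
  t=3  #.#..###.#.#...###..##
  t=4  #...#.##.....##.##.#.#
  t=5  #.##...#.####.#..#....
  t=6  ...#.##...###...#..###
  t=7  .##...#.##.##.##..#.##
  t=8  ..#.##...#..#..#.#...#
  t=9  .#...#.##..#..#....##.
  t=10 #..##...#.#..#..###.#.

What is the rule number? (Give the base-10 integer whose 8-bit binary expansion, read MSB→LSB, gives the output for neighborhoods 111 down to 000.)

195

  ### -> #   bit 7 = 1  t=1,i=1
  ##. -> #   bit 6 = 1  t=0,i=8
  #.# -> .   bit 5 = 0  t=0,i=4
  #.. -> .   bit 4 = 0  t=0,i=11
  .## -> .   bit 3 = 0  t=0,i=7
  .#. -> .   bit 2 = 0  t=0,i=3
  ..# -> #   bit 1 = 1  t=0,i=2
  ... -> #   bit 0 = 1  t=0,i=0
  bits 11000011 = 195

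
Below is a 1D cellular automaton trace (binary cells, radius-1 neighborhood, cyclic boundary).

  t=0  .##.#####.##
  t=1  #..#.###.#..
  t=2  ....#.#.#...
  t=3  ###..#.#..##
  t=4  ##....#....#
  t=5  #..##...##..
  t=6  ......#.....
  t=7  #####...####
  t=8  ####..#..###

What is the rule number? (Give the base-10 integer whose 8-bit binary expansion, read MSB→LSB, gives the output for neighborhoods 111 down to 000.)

161

  ###|#  b7=1 t=0,i=5
  ##.|.  b6=0 t=0,i=2
  #.#|#  b5=1 t=0,i=0
  #..|.  b4=0 t=1,i=1
  .##|.  b3=0 t=0,i=1
  .#.|.  b2=0 t=1,i=0
  ..#|.  b1=0 t=1,i=2
  ...|#  b0=1 t=2,i=0
  bits 10100001 = 161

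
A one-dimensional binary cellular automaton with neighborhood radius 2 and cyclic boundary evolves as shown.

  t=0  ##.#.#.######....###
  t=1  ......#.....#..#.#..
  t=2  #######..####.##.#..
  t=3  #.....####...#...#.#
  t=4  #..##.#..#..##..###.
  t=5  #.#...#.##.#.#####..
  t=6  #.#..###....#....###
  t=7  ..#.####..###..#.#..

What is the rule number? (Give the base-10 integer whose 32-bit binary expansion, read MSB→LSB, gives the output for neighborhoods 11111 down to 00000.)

438065335

  nb #####: next=.  (t=0,i=9, bit31=0)
  nb ####.: next=.  (t=0,i=0, bit30=0)
  nb ###.#: next=.  (t=0,i=1, bit29=0)
  nb ###..: next=#  (t=0,i=12, bit28=1)
  nb ##.##: next=#  (t=2,i=13, bit27=1)
  nb ##.#.: next=.  (t=0,i=2, bit26=0)
  nb ##..#: next=#  (t=2,i=7, bit25=1)
  nb ##...: next=.  (t=0,i=13, bit24=0)
  nb #.###: next=.  (t=0,i=7, bit23=0)
  nb #.##.: next=.  (t=2,i=14, bit22=0)
  nb #.#.#: next=.  (t=0,i=3, bit21=0)
  nb #.#..: next=#  (t=1,i=17, bit20=1)
  nb #..##: next=#  (t=2,i=8, bit19=1)
  nb #..#.: next=#  (t=1,i=14, bit18=1)
  nb #...#: next=.  (t=3,i=11, bit17=0)
  nb #....: next=.  (t=0,i=14, bit16=0)
  nb .####: next=.  (t=0,i=8, bit15=0)
  nb .###.: next=#  (t=4,i=17, bit14=1)
  nb .##.#: next=.  (t=2,i=15, bit13=0)
  nb .##..: next=#  (t=3,i=0, bit12=1)
  nb .#.##: next=#  (t=0,i=6, bit11=1)
  nb .#.#.: next=.  (t=0,i=4, bit10=0)
  nb .#..#: next=.  (t=1,i=13, bit9=0)
  nb .#...: next=.  (t=1,i=7, bit8=0)
  nb ..###: next=#  (t=0,i=17, bit7=1)
  nb ..##.: next=.  (t=4,i=3, bit6=0)
  nb ..#.#: next=#  (t=1,i=15, bit5=1)
  nb ..#..: next=#  (t=1,i=6, bit4=1)
  nb ...##: next=.  (t=0,i=16, bit3=0)
  nb ...#.: next=#  (t=1,i=5, bit2=1)
  nb ....#: next=#  (t=0,i=15, bit1=1)
  nb .....: next=#  (t=1,i=0, bit0=1)
  bits 00011010000111000101100010110111 = 438065335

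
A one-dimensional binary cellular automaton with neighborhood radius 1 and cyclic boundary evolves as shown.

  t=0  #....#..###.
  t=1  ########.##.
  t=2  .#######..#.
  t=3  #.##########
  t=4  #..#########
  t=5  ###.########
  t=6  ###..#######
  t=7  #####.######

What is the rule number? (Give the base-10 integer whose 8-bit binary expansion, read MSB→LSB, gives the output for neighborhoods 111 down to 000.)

  ### -> #   bit 7 = 1  t=0,i=9
  ##. -> #   bit 6 = 1  t=0,i=10
  #.# -> .   bit 5 = 0  t=0,i=11
  #.. -> #   bit 4 = 1  t=0,i=1
  .## -> .   bit 3 = 0  t=0,i=8
  .#. -> #   bit 2 = 1  t=0,i=0
  ..# -> #   bit 1 = 1  t=0,i=4
  ... -> #   bit 0 = 1  t=0,i=2
  bits 11010111 = 215

215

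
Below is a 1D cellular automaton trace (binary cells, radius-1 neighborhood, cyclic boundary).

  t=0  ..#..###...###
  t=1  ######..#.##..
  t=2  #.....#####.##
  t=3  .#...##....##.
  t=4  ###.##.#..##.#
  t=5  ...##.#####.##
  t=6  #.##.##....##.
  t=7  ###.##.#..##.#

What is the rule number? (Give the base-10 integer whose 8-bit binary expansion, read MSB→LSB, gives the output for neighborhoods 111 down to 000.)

  nb ###: next=.  (t=0,i=6, bit7=0)
  nb ##.: next=.  (t=0,i=7, bit6=0)
  nb #.#: next=#  (t=1,i=9, bit5=1)
  nb #..: next=#  (t=0,i=0, bit4=1)
  nb .##: next=#  (t=0,i=5, bit3=1)
  nb .#.: next=#  (t=0,i=2, bit2=1)
  nb ..#: next=#  (t=0,i=1, bit1=1)
  nb ...: next=.  (t=0,i=9, bit0=0)
  bits 00111110 = 62

62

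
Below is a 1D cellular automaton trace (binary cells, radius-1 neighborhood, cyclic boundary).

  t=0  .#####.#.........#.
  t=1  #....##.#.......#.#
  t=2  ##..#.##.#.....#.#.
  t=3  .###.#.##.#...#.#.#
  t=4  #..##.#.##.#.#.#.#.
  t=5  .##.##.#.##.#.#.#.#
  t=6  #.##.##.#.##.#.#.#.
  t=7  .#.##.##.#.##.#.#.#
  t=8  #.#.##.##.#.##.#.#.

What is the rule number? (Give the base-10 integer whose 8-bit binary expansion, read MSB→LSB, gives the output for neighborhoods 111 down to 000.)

114

  [7] ### => .  t=0,i=2
  [6] ##. => #  t=0,i=5
  [5] #.# => #  t=0,i=6
  [4] #.. => #  t=0,i=8
  [3] .## => .  t=0,i=1
  [2] .#. => .  t=0,i=7
  [1] ..# => #  t=0,i=0
  [0] ... => .  t=0,i=9
  bits 01110010 = 114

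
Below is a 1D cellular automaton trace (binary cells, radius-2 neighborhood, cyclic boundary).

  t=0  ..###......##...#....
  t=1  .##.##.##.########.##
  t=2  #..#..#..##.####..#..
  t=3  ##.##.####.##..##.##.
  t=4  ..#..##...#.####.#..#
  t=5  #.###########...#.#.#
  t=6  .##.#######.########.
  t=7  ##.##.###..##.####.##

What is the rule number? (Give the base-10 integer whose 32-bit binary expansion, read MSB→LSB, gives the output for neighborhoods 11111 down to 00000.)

2678726653

  ##### -> #   bit 31 = 1  t=1,i=12
  ####. -> .   bit 30 = 0  t=1,i=16
  ###.# -> .   bit 29 = 0  t=1,i=17
  ###.. -> #   bit 28 = 1  t=0,i=4
  ##.## -> #   bit 27 = 1  t=1,i=0
  ##.#. -> #   bit 26 = 1  t=4,i=16
  ##..# -> #   bit 25 = 1  t=2,i=16
  ##... -> #   bit 24 = 1  t=0,i=5
  #.### -> #   bit 23 = 1  t=1,i=10
  #.##. -> .   bit 22 = 0  t=1,i=1
  #.#.# -> #   bit 21 = 1  t=5,i=18
  #.#.. -> .   bit 20 = 0  t=4,i=17
  #..## -> #   bit 19 = 1  t=2,i=8
  #..#. -> .   bit 18 = 0  t=2,i=2
  #...# -> #   bit 17 = 1  t=0,i=14
  #.... -> .   bit 16 = 0  t=0,i=6
  .#### -> .   bit 15 = 0  t=1,i=11
  .###. -> .   bit 14 = 0  t=0,i=3
  .##.# -> .   bit 13 = 0  t=1,i=2
  .##.. -> #   bit 12 = 1  t=0,i=12
  .#.## -> #   bit 11 = 1  t=4,i=11
  .#.#. -> #   bit 10 = 1  t=5,i=17
  .#..# -> #   bit 9 = 1  t=2,i=1
  .#... -> #   bit 8 = 1  t=0,i=17
  ..### -> #   bit 7 = 1  t=0,i=2
  ..##. -> #   bit 6 = 1  t=0,i=11
  ..#.# -> #   bit 5 = 1  t=4,i=10
  ..#.. -> #   bit 4 = 1  t=0,i=16
  ...## -> #   bit 3 = 1  t=0,i=1
  ...#. -> #   bit 2 = 1  t=0,i=15
  ....# -> .   bit 1 = 0  t=0,i=0
  ..... -> #   bit 0 = 1  t=0,i=7
  bits 10011111101010100001111111111101 = 2678726653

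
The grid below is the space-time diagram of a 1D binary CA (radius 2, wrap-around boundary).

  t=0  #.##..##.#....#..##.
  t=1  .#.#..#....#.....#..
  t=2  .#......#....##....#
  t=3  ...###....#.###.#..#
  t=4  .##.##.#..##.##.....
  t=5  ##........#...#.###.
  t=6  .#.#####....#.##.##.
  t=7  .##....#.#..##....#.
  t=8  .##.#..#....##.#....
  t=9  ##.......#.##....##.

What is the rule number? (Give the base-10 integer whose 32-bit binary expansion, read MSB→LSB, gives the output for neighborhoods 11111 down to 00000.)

  #####|.  b31=0 t=6,i=5
  ####.|.  b30=0 t=6,i=6
  ###.#|#  b29=1 t=3,i=14
  ###..|#  b28=1 t=3,i=5
  ##.##|.  b27=0 t=4,i=3
  ##.#.|.  b26=0 t=0,i=8
  ##..#|.  b25=0 t=0,i=4
  ##...|.  b24=0 t=2,i=15
  #.###|.  b23=0 t=3,i=12
  #.##.|.  b22=0 t=0,i=2
  #.#.#|.  b21=0 t=0,i=0
  #.#..|.  b20=0 t=0,i=9
  #..##|.  b19=0 t=0,i=5
  #..#.|.  b18=0 t=1,i=5
  #...#|#  b17=1 t=1,i=19
  #....|#  b16=1 t=0,i=11
  .####|.  b15=0 t=6,i=4
  .###.|#  b14=1 t=3,i=4
  .##.#|.  b13=0 t=0,i=7
  .##..|#  b12=1 t=0,i=3
  .#.##|#  b11=1 t=0,i=1
  .#.#.|.  b10=0 t=1,i=2
  .#..#|.  b9=0 t=0,i=15
  .#...|.  b8=0 t=0,i=10
  ..###|.  b7=0 t=3,i=3
  ..##.|#  b6=1 t=0,i=6
  ..#.#|#  b5=1 t=1,i=1
  ..#..|.  b4=0 t=0,i=14
  ...##|#  b3=1 t=2,i=12
  ...#.|.  b2=0 t=0,i=13
  ....#|.  b1=0 t=0,i=12
  .....|#  b0=1 t=1,i=14
  bits 00110000000000110101100001101001 = 805525609

805525609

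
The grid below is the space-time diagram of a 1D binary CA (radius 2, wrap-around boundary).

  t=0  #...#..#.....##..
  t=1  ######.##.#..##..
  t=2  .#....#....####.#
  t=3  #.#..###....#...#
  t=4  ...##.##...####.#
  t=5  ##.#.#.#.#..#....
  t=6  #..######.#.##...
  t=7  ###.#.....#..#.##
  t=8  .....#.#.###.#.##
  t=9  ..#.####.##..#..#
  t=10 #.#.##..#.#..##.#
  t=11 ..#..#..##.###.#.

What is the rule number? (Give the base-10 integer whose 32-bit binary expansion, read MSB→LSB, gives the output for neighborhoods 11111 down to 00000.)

  #####|.  b31=0 t=1,i=2
  ####.|.  b30=0 t=1,i=4
  ###.#|.  b29=0 t=1,i=5
  ###..|#  b28=1 t=3,i=7
  ##.##|#  b27=1 t=1,i=6
  ##.#.|.  b26=0 t=1,i=9
  ##..#|.  b25=0 t=0,i=15
  ##...|.  b24=0 t=3,i=8
  #.###|#  b23=1 t=7,i=15
  #.##.|.  b22=0 t=1,i=7
  #.#.#|#  b21=1 t=2,i=16
  #.#..|.  b20=0 t=1,i=10
  #..##|#  b19=1 t=1,i=12
  #..#.|.  b18=0 t=0,i=6
  #...#|#  b17=1 t=0,i=2
  #....|.  b16=0 t=0,i=9
  .####|#  b15=1 t=1,i=1
  .###.|#  b14=1 t=3,i=6
  .##.#|.  b13=0 t=1,i=8
  .##..|#  b12=1 t=0,i=14
  .#.##|.  b11=0 t=6,i=11
  .#.#.|#  b10=1 t=2,i=0
  .#..#|#  b9=1 t=0,i=5
  .#...|#  b8=1 t=0,i=1
  ..###|.  b7=0 t=1,i=0
  ..##.|#  b6=1 t=0,i=13
  ..#.#|#  b5=1 t=7,i=13
  ..#..|#  b4=1 t=0,i=0
  ...##|.  b3=0 t=0,i=12
  ...#.|#  b2=1 t=0,i=3
  ....#|.  b1=0 t=0,i=11
  .....|#  b0=1 t=0,i=10
  bits 00011000101010101101011101110101 = 413849461

413849461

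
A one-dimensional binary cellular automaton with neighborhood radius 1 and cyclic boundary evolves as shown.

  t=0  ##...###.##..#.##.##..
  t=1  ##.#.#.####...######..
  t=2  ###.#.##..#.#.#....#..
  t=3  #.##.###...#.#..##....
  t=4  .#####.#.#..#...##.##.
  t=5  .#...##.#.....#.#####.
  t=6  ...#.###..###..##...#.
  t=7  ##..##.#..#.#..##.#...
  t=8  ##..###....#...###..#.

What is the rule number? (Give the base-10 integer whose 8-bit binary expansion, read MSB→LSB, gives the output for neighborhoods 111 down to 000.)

  ###|.  b7=0 t=0,i=6
  ##.|#  b6=1 t=0,i=1
  #.#|#  b5=1 t=0,i=8
  #..|.  b4=0 t=0,i=2
  .##|#  b3=1 t=0,i=0
  .#.|.  b2=0 t=0,i=13
  ..#|.  b1=0 t=0,i=4
  ...|#  b0=1 t=0,i=3
  bits 01101001 = 105

105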